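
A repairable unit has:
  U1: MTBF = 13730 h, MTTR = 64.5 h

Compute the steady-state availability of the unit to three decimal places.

A(U1) = MTBF/(MTBF+MTTR) = 13730/(13730+64.5) = 0.995

0.995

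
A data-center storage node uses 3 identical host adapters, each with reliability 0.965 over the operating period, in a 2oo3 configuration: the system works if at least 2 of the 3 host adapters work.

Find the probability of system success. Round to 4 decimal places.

R = Σ_{i=2}^{3} C(3,i) p^i (1−p)^{3−i} with p = 0.965
C(3,2)·0.965^2·0.035^1 = 0.097779
C(3,3)·0.965^3·0.035^0 = 0.898632
Sum = 0.9964

0.9964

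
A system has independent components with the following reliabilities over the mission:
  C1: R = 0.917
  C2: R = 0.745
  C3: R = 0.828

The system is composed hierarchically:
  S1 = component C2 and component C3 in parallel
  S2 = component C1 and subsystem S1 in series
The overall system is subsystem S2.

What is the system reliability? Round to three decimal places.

0.877

Parallel (C2 and C3): 1 − (1 − 0.74500)(1 − 0.82800) = 0.95614
Series (C1 and [0.95614]): 0.91700 × 0.95614 = 0.877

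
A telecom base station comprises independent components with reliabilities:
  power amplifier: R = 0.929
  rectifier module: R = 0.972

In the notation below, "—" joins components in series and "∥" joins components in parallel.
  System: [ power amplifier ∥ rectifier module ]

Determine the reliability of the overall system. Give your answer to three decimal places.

0.998

Parallel (power amplifier and rectifier module): 1 − (1 − 0.92900)(1 − 0.97200) = 0.998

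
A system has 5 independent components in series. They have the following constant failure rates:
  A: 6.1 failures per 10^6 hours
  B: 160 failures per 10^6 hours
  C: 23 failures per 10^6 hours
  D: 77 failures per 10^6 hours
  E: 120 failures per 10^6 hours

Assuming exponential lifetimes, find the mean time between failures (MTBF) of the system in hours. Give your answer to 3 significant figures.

Series of exponential components: λ_sys = Σ λ_i
λ_sys = 0.0000061 + 0.00016 + 0.000023 + 0.000077 + 0.00012 = 3.8610e-04 /h
MTBF = 1 / λ_sys = 2590 h

2590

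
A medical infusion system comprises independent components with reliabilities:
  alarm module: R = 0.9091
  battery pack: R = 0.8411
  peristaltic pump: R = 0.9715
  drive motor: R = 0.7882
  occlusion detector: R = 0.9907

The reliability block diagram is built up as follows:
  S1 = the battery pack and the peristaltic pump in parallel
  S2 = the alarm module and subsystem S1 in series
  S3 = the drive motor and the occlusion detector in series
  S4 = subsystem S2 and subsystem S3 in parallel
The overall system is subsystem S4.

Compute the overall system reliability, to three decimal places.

0.979

Parallel (battery pack and peristaltic pump): 1 − (1 − 0.84110)(1 − 0.97150) = 0.99547
Series (alarm module and [0.99547]): 0.90910 × 0.99547 = 0.90498
Series (drive motor and occlusion detector): 0.78820 × 0.99070 = 0.78087
Parallel ([0.90498] and [0.78087]): 1 − (1 − 0.90498)(1 − 0.78087) = 0.979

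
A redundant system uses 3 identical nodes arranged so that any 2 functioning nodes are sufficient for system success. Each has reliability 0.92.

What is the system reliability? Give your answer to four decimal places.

0.9818

R = Σ_{i=2}^{3} C(3,i) p^i (1−p)^{3−i} with p = 0.92
C(3,2)·0.92^2·0.08^1 = 0.203136
C(3,3)·0.92^3·0.08^0 = 0.778688
Sum = 0.9818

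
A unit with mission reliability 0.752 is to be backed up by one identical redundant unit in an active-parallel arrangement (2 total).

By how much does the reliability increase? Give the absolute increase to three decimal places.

0.186

R_before = 0.752
R_after = 1 − (1 − 0.752)^2 = 0.938
ΔR = 0.938 − 0.752 = 0.186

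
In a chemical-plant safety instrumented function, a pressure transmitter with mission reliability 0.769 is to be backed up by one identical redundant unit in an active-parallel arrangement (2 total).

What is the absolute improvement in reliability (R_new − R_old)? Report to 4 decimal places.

R_before = 0.769
R_after = 1 − (1 − 0.769)^2 = 0.9466
ΔR = 0.9466 − 0.769 = 0.1776

0.1776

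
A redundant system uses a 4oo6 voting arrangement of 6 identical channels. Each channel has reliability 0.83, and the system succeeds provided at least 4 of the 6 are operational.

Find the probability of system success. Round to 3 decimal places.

0.934

R = Σ_{i=4}^{6} C(6,i) p^i (1−p)^{6−i} with p = 0.83
C(6,4)·0.83^4·0.17^2 = 0.20573
C(6,5)·0.83^5·0.17^1 = 0.40178
C(6,6)·0.83^6·0.17^0 = 0.32694
Sum = 0.934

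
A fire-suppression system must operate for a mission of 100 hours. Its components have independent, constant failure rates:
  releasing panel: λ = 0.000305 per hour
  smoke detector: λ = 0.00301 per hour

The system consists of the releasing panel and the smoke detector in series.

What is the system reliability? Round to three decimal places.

R(releasing panel) = exp(−0.000305 × 100) = 0.96996
R(smoke detector) = exp(−0.00301 × 100) = 0.74008
Series (releasing panel and smoke detector): 0.96996 × 0.74008 = 0.718

0.718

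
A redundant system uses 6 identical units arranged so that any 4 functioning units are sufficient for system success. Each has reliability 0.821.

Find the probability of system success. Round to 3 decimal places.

R = Σ_{i=4}^{6} C(6,i) p^i (1−p)^{6−i} with p = 0.821
C(6,4)·0.821^4·0.179^2 = 0.21836
C(6,5)·0.821^5·0.179^1 = 0.40061
C(6,6)·0.821^6·0.179^0 = 0.30624
Sum = 0.925

0.925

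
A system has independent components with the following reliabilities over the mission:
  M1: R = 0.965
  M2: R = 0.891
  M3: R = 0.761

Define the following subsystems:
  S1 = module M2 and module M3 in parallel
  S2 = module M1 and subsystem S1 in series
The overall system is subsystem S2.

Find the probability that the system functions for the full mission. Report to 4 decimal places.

0.9399

Parallel (M2 and M3): 1 − (1 − 0.891000)(1 − 0.761000) = 0.973949
Series (M1 and [0.973949]): 0.965000 × 0.973949 = 0.9399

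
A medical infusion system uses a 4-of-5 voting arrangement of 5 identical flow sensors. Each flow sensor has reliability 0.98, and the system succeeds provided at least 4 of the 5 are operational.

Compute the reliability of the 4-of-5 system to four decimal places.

R = Σ_{i=4}^{5} C(5,i) p^i (1−p)^{5−i} with p = 0.98
C(5,4)·0.98^4·0.02^1 = 0.092237
C(5,5)·0.98^5·0.02^0 = 0.903921
Sum = 0.9962

0.9962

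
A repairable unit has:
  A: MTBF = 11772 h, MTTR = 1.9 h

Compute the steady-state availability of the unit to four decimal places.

A(A) = MTBF/(MTBF+MTTR) = 11772/(11772+1.9) = 0.9998

0.9998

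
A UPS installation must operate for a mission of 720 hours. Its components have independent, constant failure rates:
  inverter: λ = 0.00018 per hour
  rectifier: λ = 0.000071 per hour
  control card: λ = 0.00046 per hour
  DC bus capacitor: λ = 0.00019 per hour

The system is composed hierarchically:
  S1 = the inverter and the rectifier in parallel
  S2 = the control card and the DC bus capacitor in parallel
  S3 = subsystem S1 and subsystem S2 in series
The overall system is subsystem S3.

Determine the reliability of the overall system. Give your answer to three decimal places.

0.958

R(inverter) = exp(−0.00018 × 720) = 0.87845
R(rectifier) = exp(−0.000071 × 720) = 0.95016
R(control card) = exp(−0.00046 × 720) = 0.71806
R(DC bus capacitor) = exp(−0.00019 × 720) = 0.87214
Parallel (inverter and rectifier): 1 − (1 − 0.87845)(1 − 0.95016) = 0.99394
Parallel (control card and DC bus capacitor): 1 − (1 − 0.71806)(1 − 0.87214) = 0.96395
Series ([0.99394] and [0.96395]): 0.99394 × 0.96395 = 0.958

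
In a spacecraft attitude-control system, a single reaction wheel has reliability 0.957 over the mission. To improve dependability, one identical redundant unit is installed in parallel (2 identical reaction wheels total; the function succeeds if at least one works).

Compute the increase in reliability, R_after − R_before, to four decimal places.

0.0412

R_before = 0.957
R_after = 1 − (1 − 0.957)^2 = 0.9982
ΔR = 0.9982 − 0.957 = 0.0412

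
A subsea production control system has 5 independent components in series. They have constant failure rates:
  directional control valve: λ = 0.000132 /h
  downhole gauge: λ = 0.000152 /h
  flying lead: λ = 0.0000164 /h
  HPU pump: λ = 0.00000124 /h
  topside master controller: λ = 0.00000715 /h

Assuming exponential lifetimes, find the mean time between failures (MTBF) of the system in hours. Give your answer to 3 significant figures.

Series of exponential components: λ_sys = Σ λ_i
λ_sys = 0.000132 + 0.000152 + 0.0000164 + 0.00000124 + 0.00000715 = 3.0879e-04 /h
MTBF = 1 / λ_sys = 3240 h

3240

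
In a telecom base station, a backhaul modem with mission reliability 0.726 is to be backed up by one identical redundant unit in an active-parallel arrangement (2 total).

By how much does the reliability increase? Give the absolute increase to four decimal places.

0.1989

R_before = 0.726
R_after = 1 − (1 − 0.726)^2 = 0.9249
ΔR = 0.9249 − 0.726 = 0.1989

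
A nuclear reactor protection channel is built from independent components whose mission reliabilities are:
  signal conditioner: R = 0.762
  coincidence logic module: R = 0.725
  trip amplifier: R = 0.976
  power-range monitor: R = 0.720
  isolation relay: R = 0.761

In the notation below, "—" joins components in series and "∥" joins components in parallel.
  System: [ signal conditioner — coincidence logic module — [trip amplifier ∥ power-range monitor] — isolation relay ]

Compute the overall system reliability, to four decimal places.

0.4176

Parallel (trip amplifier and power-range monitor): 1 − (1 − 0.976000)(1 − 0.720000) = 0.993280
Series (signal conditioner, coincidence logic module, [0.993280], and isolation relay): 0.762000 × 0.725000 × 0.993280 × 0.761000 = 0.4176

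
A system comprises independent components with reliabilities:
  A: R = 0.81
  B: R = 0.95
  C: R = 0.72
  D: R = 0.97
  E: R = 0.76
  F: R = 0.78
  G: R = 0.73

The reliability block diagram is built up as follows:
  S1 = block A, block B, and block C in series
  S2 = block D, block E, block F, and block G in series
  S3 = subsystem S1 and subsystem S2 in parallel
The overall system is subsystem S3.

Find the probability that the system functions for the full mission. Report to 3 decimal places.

0.741

Series (A, B, and C): 0.81000 × 0.95000 × 0.72000 = 0.55404
Series (D, E, F, and G): 0.97000 × 0.76000 × 0.78000 × 0.73000 = 0.41976
Parallel ([0.55404] and [0.41976]): 1 − (1 − 0.55404)(1 − 0.41976) = 0.741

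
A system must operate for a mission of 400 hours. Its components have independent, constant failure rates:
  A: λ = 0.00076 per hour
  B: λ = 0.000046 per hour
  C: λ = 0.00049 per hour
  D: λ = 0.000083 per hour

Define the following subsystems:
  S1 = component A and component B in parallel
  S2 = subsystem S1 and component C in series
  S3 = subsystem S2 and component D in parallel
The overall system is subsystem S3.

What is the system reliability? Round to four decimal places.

0.9941

R(A) = exp(−0.00076 × 400) = 0.737861
R(B) = exp(−0.000046 × 400) = 0.981768
R(C) = exp(−0.00049 × 400) = 0.822012
R(D) = exp(−0.000083 × 400) = 0.967345
Parallel (A and B): 1 − (1 − 0.737861)(1 − 0.981768) = 0.995221
Series ([0.995221] and C): 0.995221 × 0.822012 = 0.818084
Parallel ([0.818084] and D): 1 − (1 − 0.818084)(1 − 0.967345) = 0.9941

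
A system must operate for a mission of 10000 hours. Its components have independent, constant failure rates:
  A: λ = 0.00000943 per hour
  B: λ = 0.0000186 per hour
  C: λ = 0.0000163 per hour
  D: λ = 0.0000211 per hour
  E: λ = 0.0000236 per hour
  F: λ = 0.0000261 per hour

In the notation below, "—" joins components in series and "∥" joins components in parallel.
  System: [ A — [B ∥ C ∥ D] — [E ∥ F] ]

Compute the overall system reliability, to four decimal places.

0.8619

R(A) = exp(−0.00000943 × 10000) = 0.910010
R(B) = exp(−0.0000186 × 10000) = 0.830274
R(C) = exp(−0.0000163 × 10000) = 0.849591
R(D) = exp(−0.0000211 × 10000) = 0.809774
R(E) = exp(−0.0000236 × 10000) = 0.789781
R(F) = exp(−0.0000261 × 10000) = 0.770281
Parallel (B, C, and D): 1 − (1 − 0.830274)(1 − 0.849591)(1 − 0.809774) = 0.995144
Parallel (E and F): 1 − (1 − 0.789781)(1 − 0.770281) = 0.951709
Series (A, [0.995144], and [0.951709]): 0.910010 × 0.995144 × 0.951709 = 0.8619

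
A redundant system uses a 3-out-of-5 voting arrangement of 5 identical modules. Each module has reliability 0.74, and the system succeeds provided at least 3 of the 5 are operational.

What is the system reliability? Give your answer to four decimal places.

R = Σ_{i=3}^{5} C(5,i) p^i (1−p)^{5−i} with p = 0.74
C(5,3)·0.74^3·0.26^2 = 0.273931
C(5,4)·0.74^4·0.26^1 = 0.389825
C(5,5)·0.74^5·0.26^0 = 0.221901
Sum = 0.8857

0.8857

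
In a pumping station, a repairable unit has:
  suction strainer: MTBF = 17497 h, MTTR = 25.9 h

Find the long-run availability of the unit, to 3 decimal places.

A(suction strainer) = MTBF/(MTBF+MTTR) = 17497/(17497+25.9) = 0.999

0.999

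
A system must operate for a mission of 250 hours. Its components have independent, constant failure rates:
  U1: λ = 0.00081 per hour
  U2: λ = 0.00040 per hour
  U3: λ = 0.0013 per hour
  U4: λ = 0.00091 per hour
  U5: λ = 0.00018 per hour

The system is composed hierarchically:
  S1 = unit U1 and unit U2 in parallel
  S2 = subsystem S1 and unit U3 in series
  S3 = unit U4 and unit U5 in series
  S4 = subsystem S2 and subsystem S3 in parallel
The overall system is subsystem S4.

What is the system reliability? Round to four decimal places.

R(U1) = exp(−0.00081 × 250) = 0.816686
R(U2) = exp(−0.00040 × 250) = 0.904837
R(U3) = exp(−0.0013 × 250) = 0.722527
R(U4) = exp(−0.00091 × 250) = 0.796522
R(U5) = exp(−0.00018 × 250) = 0.955997
Parallel (U1 and U2): 1 − (1 − 0.816686)(1 − 0.904837) = 0.982555
Series ([0.982555] and U3): 0.982555 × 0.722527 = 0.709923
Series (U4 and U5): 0.796522 × 0.955997 = 0.761473
Parallel ([0.709923] and [0.761473]): 1 − (1 − 0.709923)(1 − 0.761473) = 0.9308

0.9308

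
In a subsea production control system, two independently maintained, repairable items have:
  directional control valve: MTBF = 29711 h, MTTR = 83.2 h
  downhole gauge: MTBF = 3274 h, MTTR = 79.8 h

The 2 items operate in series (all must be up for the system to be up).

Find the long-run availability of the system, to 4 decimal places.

A(directional control valve) = MTBF/(MTBF+MTTR) = 29711/(29711+83.2) = 0.997208
A(downhole gauge) = MTBF/(MTBF+MTTR) = 3274/(3274+79.8) = 0.976206
Series availability: 0.997208 × 0.976206 = 0.9735

0.9735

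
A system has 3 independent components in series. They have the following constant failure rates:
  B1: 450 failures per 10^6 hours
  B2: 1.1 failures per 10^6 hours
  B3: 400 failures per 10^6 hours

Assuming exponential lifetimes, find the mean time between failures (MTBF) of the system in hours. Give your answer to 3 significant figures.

Series of exponential components: λ_sys = Σ λ_i
λ_sys = 0.00045 + 0.0000011 + 0.00040 = 8.5110e-04 /h
MTBF = 1 / λ_sys = 1170 h

1170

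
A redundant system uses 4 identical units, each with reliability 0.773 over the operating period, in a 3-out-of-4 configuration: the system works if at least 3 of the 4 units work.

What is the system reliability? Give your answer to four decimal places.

R = Σ_{i=3}^{4} C(4,i) p^i (1−p)^{4−i} with p = 0.773
C(4,3)·0.773^3·0.227^1 = 0.419396
C(4,4)·0.773^4·0.227^0 = 0.357041
Sum = 0.7764

0.7764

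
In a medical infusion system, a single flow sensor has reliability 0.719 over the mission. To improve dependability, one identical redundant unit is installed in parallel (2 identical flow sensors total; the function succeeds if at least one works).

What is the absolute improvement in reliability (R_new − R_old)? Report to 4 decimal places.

R_before = 0.719
R_after = 1 − (1 − 0.719)^2 = 0.9210
ΔR = 0.9210 − 0.719 = 0.2020

0.2020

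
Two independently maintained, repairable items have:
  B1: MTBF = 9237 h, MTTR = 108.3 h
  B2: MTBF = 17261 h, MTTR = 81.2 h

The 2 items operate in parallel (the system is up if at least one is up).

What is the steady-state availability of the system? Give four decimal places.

0.9999

A(B1) = MTBF/(MTBF+MTTR) = 9237/(9237+108.3) = 0.988411
A(B2) = MTBF/(MTBF+MTTR) = 17261/(17261+81.2) = 0.995318
Parallel availability: 1 − (1 − 0.988411)(1 − 0.995318) = 0.9999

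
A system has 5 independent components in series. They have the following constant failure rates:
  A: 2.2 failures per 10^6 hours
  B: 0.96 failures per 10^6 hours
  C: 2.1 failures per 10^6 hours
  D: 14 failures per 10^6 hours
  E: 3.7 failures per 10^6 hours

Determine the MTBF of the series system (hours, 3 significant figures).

Series of exponential components: λ_sys = Σ λ_i
λ_sys = 0.0000022 + 0.00000096 + 0.0000021 + 0.000014 + 0.0000037 = 2.2960e-05 /h
MTBF = 1 / λ_sys = 43600 h

43600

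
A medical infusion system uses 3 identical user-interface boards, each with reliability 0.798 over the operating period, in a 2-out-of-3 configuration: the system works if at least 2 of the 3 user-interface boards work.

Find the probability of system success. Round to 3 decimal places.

0.894

R = Σ_{i=2}^{3} C(3,i) p^i (1−p)^{3−i} with p = 0.798
C(3,2)·0.798^2·0.202^1 = 0.38590
C(3,3)·0.798^3·0.202^0 = 0.50817
Sum = 0.894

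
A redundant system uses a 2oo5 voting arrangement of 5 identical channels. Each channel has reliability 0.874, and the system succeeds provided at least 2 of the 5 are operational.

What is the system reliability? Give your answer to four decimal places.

0.9989

R = Σ_{i=2}^{5} C(5,i) p^i (1−p)^{5−i} with p = 0.874
C(5,2)·0.874^2·0.126^3 = 0.015280
C(5,3)·0.874^3·0.126^2 = 0.105993
C(5,4)·0.874^4·0.126^1 = 0.367609
C(5,5)·0.874^5·0.126^0 = 0.509985
Sum = 0.9989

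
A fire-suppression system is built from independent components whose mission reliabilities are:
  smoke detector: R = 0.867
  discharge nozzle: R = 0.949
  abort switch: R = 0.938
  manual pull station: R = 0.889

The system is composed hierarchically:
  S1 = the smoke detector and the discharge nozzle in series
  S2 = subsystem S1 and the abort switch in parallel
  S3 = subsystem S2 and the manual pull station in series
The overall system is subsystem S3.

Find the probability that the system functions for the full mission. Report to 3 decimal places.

0.879

Series (smoke detector and discharge nozzle): 0.86700 × 0.94900 = 0.82278
Parallel ([0.82278] and abort switch): 1 − (1 − 0.82278)(1 − 0.93800) = 0.98901
Series ([0.98901] and manual pull station): 0.98901 × 0.88900 = 0.879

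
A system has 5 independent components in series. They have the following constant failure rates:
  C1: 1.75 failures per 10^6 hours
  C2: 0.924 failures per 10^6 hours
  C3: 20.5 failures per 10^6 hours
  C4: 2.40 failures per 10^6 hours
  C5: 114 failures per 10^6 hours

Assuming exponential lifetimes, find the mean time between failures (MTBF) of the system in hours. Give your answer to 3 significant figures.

Series of exponential components: λ_sys = Σ λ_i
λ_sys = 0.00000175 + 0.000000924 + 0.0000205 + 0.00000240 + 0.000114 = 1.3957e-04 /h
MTBF = 1 / λ_sys = 7160 h

7160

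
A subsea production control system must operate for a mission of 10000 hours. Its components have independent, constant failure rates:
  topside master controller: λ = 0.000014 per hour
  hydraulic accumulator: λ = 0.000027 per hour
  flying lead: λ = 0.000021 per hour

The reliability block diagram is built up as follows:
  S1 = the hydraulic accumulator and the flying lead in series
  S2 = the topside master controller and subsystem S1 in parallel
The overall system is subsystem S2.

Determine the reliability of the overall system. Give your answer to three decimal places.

0.950

R(topside master controller) = exp(−0.000014 × 10000) = 0.86936
R(hydraulic accumulator) = exp(−0.000027 × 10000) = 0.76338
R(flying lead) = exp(−0.000021 × 10000) = 0.81058
Series (hydraulic accumulator and flying lead): 0.76338 × 0.81058 = 0.61878
Parallel (topside master controller and [0.61878]): 1 − (1 − 0.86936)(1 − 0.61878) = 0.950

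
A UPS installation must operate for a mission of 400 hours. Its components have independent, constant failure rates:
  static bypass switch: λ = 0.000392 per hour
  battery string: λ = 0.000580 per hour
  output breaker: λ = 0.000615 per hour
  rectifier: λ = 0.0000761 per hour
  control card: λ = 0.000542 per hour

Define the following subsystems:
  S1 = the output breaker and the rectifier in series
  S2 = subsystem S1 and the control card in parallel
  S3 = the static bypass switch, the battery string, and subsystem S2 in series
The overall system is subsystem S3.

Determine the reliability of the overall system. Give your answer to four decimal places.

0.6460

R(static bypass switch) = exp(−0.000392 × 400) = 0.854875
R(battery string) = exp(−0.000580 × 400) = 0.792946
R(output breaker) = exp(−0.000615 × 400) = 0.781922
R(rectifier) = exp(−0.0000761 × 400) = 0.970019
R(control card) = exp(−0.000542 × 400) = 0.805091
Series (output breaker and rectifier): 0.781922 × 0.970019 = 0.758479
Parallel ([0.758479] and control card): 1 − (1 − 0.758479)(1 − 0.805091) = 0.952925
Series (static bypass switch, battery string, and [0.952925]): 0.854875 × 0.792946 × 0.952925 = 0.6460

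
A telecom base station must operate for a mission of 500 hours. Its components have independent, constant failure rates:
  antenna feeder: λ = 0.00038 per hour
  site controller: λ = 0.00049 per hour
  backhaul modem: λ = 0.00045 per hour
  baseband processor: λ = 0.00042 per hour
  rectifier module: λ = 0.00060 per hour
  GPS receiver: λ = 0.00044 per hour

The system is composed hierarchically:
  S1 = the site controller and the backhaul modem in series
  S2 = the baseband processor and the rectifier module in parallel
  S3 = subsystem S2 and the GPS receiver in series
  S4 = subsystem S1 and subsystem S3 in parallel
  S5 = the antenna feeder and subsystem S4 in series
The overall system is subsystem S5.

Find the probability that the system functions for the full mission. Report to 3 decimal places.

R(antenna feeder) = exp(−0.00038 × 500) = 0.82696
R(site controller) = exp(−0.00049 × 500) = 0.78270
R(backhaul modem) = exp(−0.00045 × 500) = 0.79852
R(baseband processor) = exp(−0.00042 × 500) = 0.81058
R(rectifier module) = exp(−0.00060 × 500) = 0.74082
R(GPS receiver) = exp(−0.00044 × 500) = 0.80252
Series (site controller and backhaul modem): 0.78270 × 0.79852 = 0.62500
Parallel (baseband processor and rectifier module): 1 − (1 − 0.81058)(1 − 0.74082) = 0.95091
Series ([0.95091] and GPS receiver): 0.95091 × 0.80252 = 0.76312
Parallel ([0.62500] and [0.76312]): 1 − (1 − 0.62500)(1 − 0.76312) = 0.91117
Series (antenna feeder and [0.91117]): 0.82696 × 0.91117 = 0.754

0.754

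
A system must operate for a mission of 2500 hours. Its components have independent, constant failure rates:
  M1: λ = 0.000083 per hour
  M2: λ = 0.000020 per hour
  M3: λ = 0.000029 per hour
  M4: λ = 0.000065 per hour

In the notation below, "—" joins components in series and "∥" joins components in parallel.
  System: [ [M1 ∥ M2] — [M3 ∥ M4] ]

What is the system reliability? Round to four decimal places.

R(M1) = exp(−0.000083 × 2500) = 0.812613
R(M2) = exp(−0.000020 × 2500) = 0.951229
R(M3) = exp(−0.000029 × 2500) = 0.930066
R(M4) = exp(−0.000065 × 2500) = 0.850016
Parallel (M1 and M2): 1 − (1 − 0.812613)(1 − 0.951229) = 0.990861
Parallel (M3 and M4): 1 − (1 − 0.930066)(1 − 0.850016) = 0.989511
Series ([0.990861] and [0.989511]): 0.990861 × 0.989511 = 0.9805

0.9805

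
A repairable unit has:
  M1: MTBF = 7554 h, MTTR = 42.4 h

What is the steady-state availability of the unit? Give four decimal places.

A(M1) = MTBF/(MTBF+MTTR) = 7554/(7554+42.4) = 0.9944

0.9944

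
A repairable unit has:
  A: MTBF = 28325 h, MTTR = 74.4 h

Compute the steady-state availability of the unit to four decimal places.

A(A) = MTBF/(MTBF+MTTR) = 28325/(28325+74.4) = 0.9974

0.9974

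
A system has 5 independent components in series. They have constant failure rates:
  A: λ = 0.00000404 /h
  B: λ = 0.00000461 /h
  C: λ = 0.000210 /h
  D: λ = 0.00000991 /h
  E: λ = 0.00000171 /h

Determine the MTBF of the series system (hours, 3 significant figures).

Series of exponential components: λ_sys = Σ λ_i
λ_sys = 0.00000404 + 0.00000461 + 0.000210 + 0.00000991 + 0.00000171 = 2.3027e-04 /h
MTBF = 1 / λ_sys = 4340 h

4340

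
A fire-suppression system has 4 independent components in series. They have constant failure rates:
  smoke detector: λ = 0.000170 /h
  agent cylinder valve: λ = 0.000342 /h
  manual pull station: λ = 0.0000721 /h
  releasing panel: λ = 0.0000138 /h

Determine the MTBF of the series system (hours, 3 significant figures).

1670

Series of exponential components: λ_sys = Σ λ_i
λ_sys = 0.000170 + 0.000342 + 0.0000721 + 0.0000138 = 5.9790e-04 /h
MTBF = 1 / λ_sys = 1670 h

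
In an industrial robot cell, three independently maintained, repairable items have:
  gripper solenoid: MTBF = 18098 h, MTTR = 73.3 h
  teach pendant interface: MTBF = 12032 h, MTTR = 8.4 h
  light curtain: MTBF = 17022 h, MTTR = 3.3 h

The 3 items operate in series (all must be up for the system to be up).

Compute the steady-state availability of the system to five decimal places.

0.99508

A(gripper solenoid) = MTBF/(MTBF+MTTR) = 18098/(18098+73.3) = 0.995966
A(teach pendant interface) = MTBF/(MTBF+MTTR) = 12032/(12032+8.4) = 0.999302
A(light curtain) = MTBF/(MTBF+MTTR) = 17022/(17022+3.3) = 0.999806
Series availability: 0.995966 × 0.999302 × 0.999806 = 0.99508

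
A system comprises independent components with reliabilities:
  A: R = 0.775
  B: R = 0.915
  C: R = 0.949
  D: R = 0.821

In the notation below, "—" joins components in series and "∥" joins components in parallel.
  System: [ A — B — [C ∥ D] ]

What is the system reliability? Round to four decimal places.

0.7027

Parallel (C and D): 1 − (1 − 0.949000)(1 − 0.821000) = 0.990871
Series (A, B, and [0.990871]): 0.775000 × 0.915000 × 0.990871 = 0.7027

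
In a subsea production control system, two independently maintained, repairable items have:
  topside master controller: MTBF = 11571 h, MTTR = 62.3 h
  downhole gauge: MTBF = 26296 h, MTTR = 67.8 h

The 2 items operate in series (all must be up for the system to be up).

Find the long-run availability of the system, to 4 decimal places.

A(topside master controller) = MTBF/(MTBF+MTTR) = 11571/(11571+62.3) = 0.994645
A(downhole gauge) = MTBF/(MTBF+MTTR) = 26296/(26296+67.8) = 0.997428
Series availability: 0.994645 × 0.997428 = 0.9921

0.9921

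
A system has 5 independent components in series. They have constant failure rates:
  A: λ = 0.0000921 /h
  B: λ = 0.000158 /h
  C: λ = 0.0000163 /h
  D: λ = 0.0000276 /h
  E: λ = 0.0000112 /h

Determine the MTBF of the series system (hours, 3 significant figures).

Series of exponential components: λ_sys = Σ λ_i
λ_sys = 0.0000921 + 0.000158 + 0.0000163 + 0.0000276 + 0.0000112 = 3.0520e-04 /h
MTBF = 1 / λ_sys = 3280 h

3280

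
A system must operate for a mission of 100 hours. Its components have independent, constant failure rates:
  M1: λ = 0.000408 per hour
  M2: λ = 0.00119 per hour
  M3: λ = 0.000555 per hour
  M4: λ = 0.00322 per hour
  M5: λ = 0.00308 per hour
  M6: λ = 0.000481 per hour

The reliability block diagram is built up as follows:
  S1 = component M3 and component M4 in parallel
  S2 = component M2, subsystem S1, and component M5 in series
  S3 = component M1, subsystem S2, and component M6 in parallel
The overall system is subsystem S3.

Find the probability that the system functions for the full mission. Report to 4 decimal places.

0.9993

R(M1) = exp(−0.000408 × 100) = 0.960021
R(M2) = exp(−0.00119 × 100) = 0.887808
R(M3) = exp(−0.000555 × 100) = 0.946012
R(M4) = exp(−0.00322 × 100) = 0.724698
R(M5) = exp(−0.00308 × 100) = 0.734915
R(M6) = exp(−0.000481 × 100) = 0.953038
Parallel (M3 and M4): 1 − (1 − 0.946012)(1 − 0.724698) = 0.985137
Series (M2, [0.985137], and M5): 0.887808 × 0.985137 × 0.734915 = 0.642766
Parallel (M1, [0.642766], and M6): 1 − (1 − 0.960021)(1 − 0.642766)(1 − 0.953038) = 0.9993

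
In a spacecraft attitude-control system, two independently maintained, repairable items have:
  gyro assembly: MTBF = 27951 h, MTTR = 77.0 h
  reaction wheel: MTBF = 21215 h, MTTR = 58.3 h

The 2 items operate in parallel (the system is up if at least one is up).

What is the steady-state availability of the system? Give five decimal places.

0.99999

A(gyro assembly) = MTBF/(MTBF+MTTR) = 27951/(27951+77.0) = 0.997253
A(reaction wheel) = MTBF/(MTBF+MTTR) = 21215/(21215+58.3) = 0.997259
Parallel availability: 1 − (1 − 0.997253)(1 − 0.997259) = 0.99999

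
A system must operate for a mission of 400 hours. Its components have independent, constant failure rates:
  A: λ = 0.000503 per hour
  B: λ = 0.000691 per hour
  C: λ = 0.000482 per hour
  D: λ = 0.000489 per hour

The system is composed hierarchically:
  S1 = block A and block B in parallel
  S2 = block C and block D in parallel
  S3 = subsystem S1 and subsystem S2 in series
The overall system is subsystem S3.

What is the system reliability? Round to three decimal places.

0.926

R(A) = exp(−0.000503 × 400) = 0.81775
R(B) = exp(−0.000691 × 400) = 0.75851
R(C) = exp(−0.000482 × 400) = 0.82465
R(D) = exp(−0.000489 × 400) = 0.82234
Parallel (A and B): 1 − (1 − 0.81775)(1 − 0.75851) = 0.95599
Parallel (C and D): 1 − (1 − 0.82465)(1 − 0.82234) = 0.96885
Series ([0.95599] and [0.96885]): 0.95599 × 0.96885 = 0.926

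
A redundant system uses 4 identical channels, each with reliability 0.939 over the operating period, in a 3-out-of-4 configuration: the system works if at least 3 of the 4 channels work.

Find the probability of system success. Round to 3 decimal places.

0.979

R = Σ_{i=3}^{4} C(4,i) p^i (1−p)^{4−i} with p = 0.939
C(4,3)·0.939^3·0.061^1 = 0.20202
C(4,4)·0.939^4·0.061^0 = 0.77743
Sum = 0.979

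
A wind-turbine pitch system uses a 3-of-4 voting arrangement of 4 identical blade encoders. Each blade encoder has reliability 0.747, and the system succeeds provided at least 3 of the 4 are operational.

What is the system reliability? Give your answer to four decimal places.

0.7332

R = Σ_{i=3}^{4} C(4,i) p^i (1−p)^{4−i} with p = 0.747
C(4,3)·0.747^3·0.253^1 = 0.421835
C(4,4)·0.747^4·0.253^0 = 0.311374
Sum = 0.7332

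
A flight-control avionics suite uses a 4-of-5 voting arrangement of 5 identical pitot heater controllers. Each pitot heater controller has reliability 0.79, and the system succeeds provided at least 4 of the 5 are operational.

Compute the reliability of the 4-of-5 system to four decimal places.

R = Σ_{i=4}^{5} C(5,i) p^i (1−p)^{5−i} with p = 0.79
C(5,4)·0.79^4·0.21^1 = 0.408976
C(5,5)·0.79^5·0.21^0 = 0.307706
Sum = 0.7167

0.7167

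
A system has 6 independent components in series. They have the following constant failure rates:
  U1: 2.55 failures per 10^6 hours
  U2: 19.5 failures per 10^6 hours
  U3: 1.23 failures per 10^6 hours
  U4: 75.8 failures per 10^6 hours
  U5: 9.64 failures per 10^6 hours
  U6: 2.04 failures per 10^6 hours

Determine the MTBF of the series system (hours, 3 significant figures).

9030

Series of exponential components: λ_sys = Σ λ_i
λ_sys = 0.00000255 + 0.0000195 + 0.00000123 + 0.0000758 + 0.00000964 + 0.00000204 = 1.1076e-04 /h
MTBF = 1 / λ_sys = 9030 h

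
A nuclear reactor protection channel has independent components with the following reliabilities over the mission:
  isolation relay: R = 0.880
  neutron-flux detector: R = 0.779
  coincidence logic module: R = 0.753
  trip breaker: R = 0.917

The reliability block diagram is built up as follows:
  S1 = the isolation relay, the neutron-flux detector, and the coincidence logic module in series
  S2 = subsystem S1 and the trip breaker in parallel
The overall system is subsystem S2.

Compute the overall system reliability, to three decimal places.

Series (isolation relay, neutron-flux detector, and coincidence logic module): 0.88000 × 0.77900 × 0.75300 = 0.51620
Parallel ([0.51620] and trip breaker): 1 − (1 − 0.51620)(1 − 0.91700) = 0.960

0.960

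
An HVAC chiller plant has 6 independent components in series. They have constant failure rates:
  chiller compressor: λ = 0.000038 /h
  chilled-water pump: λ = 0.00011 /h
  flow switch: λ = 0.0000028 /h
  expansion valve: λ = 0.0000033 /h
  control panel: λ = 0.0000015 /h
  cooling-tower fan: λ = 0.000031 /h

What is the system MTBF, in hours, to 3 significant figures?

Series of exponential components: λ_sys = Σ λ_i
λ_sys = 0.000038 + 0.00011 + 0.0000028 + 0.0000033 + 0.0000015 + 0.000031 = 1.8660e-04 /h
MTBF = 1 / λ_sys = 5360 h

5360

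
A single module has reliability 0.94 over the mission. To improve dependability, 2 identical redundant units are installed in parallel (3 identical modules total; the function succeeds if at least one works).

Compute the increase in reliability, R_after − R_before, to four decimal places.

0.0598

R_before = 0.94
R_after = 1 − (1 − 0.94)^3 = 0.9998
ΔR = 0.9998 − 0.94 = 0.0598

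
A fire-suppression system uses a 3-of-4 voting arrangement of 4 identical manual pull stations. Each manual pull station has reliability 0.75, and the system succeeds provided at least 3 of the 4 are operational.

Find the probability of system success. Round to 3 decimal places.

0.738

R = Σ_{i=3}^{4} C(4,i) p^i (1−p)^{4−i} with p = 0.75
C(4,3)·0.75^3·0.25^1 = 0.42188
C(4,4)·0.75^4·0.25^0 = 0.31641
Sum = 0.738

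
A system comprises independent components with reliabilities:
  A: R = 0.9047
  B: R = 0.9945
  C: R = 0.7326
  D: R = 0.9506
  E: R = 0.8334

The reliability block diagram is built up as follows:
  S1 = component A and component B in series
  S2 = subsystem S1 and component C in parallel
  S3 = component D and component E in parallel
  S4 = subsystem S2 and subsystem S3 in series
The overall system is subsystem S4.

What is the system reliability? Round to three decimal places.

0.965

Series (A and B): 0.90470 × 0.99450 = 0.89972
Parallel ([0.89972] and C): 1 − (1 − 0.89972)(1 − 0.73260) = 0.97319
Parallel (D and E): 1 − (1 − 0.95060)(1 − 0.83340) = 0.99177
Series ([0.97319] and [0.99177]): 0.97319 × 0.99177 = 0.965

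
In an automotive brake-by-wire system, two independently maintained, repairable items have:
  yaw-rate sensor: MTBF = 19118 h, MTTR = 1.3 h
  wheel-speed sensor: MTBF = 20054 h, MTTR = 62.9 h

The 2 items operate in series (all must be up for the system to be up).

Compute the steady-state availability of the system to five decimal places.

0.99681

A(yaw-rate sensor) = MTBF/(MTBF+MTTR) = 19118/(19118+1.3) = 0.999932
A(wheel-speed sensor) = MTBF/(MTBF+MTTR) = 20054/(20054+62.9) = 0.996873
Series availability: 0.999932 × 0.996873 = 0.99681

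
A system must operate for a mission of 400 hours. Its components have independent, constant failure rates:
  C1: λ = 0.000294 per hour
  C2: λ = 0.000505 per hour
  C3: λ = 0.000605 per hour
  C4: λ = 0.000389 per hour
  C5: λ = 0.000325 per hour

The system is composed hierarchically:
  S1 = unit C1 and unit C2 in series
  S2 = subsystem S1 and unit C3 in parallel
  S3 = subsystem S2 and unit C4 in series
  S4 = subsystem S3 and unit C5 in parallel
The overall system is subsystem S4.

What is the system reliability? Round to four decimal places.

0.9763

R(C1) = exp(−0.000294 × 400) = 0.889052
R(C2) = exp(−0.000505 × 400) = 0.817095
R(C3) = exp(−0.000605 × 400) = 0.785056
R(C4) = exp(−0.000389 × 400) = 0.855901
R(C5) = exp(−0.000325 × 400) = 0.878095
Series (C1 and C2): 0.889052 × 0.817095 = 0.726440
Parallel ([0.726440] and C3): 1 − (1 − 0.726440)(1 − 0.785056) = 0.941200
Series ([0.941200] and C4): 0.941200 × 0.855901 = 0.805574
Parallel ([0.805574] and C5): 1 − (1 − 0.805574)(1 − 0.878095) = 0.9763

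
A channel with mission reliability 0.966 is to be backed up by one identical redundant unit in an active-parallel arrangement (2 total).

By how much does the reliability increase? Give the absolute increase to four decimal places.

R_before = 0.966
R_after = 1 − (1 − 0.966)^2 = 0.9988
ΔR = 0.9988 − 0.966 = 0.0328

0.0328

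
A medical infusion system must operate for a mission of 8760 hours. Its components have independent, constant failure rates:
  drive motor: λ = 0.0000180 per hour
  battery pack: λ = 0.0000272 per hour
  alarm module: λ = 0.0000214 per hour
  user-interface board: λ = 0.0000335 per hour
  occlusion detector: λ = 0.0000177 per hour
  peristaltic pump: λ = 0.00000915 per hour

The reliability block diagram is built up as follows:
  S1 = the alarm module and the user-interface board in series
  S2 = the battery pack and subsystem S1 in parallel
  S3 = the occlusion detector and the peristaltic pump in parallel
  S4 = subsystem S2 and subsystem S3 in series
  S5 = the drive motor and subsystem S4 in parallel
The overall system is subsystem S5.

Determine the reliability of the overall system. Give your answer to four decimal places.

R(drive motor) = exp(−0.0000180 × 8760) = 0.854123
R(battery pack) = exp(−0.0000272 × 8760) = 0.787988
R(alarm module) = exp(−0.0000214 × 8760) = 0.829059
R(user-interface board) = exp(−0.0000335 × 8760) = 0.745679
R(occlusion detector) = exp(−0.0000177 × 8760) = 0.856371
R(peristaltic pump) = exp(−0.00000915 × 8760) = 0.922974
Series (alarm module and user-interface board): 0.829059 × 0.745679 = 0.618212
Parallel (battery pack and [0.618212]): 1 − (1 − 0.787988)(1 − 0.618212) = 0.919056
Parallel (occlusion detector and peristaltic pump): 1 − (1 − 0.856371)(1 − 0.922974) = 0.988937
Series ([0.919056] and [0.988937]): 0.919056 × 0.988937 = 0.908888
Parallel (drive motor and [0.908888]): 1 − (1 − 0.854123)(1 − 0.908888) = 0.9867

0.9867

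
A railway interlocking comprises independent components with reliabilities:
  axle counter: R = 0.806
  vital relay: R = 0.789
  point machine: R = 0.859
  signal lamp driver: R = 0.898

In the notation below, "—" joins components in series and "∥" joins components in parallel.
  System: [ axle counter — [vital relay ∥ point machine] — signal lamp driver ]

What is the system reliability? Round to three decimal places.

0.702

Parallel (vital relay and point machine): 1 − (1 − 0.78900)(1 − 0.85900) = 0.97025
Series (axle counter, [0.97025], and signal lamp driver): 0.80600 × 0.97025 × 0.89800 = 0.702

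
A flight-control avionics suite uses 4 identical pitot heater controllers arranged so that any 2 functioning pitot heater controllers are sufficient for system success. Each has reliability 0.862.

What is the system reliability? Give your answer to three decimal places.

0.991

R = Σ_{i=2}^{4} C(4,i) p^i (1−p)^{4−i} with p = 0.862
C(4,2)·0.862^2·0.138^2 = 0.08490
C(4,3)·0.862^3·0.138^1 = 0.35356
C(4,4)·0.862^4·0.138^0 = 0.55211
Sum = 0.991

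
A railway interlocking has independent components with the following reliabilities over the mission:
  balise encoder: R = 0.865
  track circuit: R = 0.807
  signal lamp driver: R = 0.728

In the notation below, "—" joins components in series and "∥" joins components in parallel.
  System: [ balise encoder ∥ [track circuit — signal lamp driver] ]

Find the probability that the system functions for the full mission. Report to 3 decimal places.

0.944

Series (track circuit and signal lamp driver): 0.80700 × 0.72800 = 0.58750
Parallel (balise encoder and [0.58750]): 1 − (1 − 0.86500)(1 − 0.58750) = 0.944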